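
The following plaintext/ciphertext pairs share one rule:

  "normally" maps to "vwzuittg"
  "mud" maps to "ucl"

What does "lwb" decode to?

dot

Compare letters: n→v is +8, o→w is +8, r→z is +8 — a constant shift. Each letter is shifted forward by 8 in the alphabet (a Caesar shift of +8).
Undoing it on lwb: l−8=d, w−8=o, b−8=t.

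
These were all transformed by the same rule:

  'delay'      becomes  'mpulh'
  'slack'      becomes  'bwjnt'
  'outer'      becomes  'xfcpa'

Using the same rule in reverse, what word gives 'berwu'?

Shifts by position in delay: pos 0: d→m (+9), pos 1: e→p (+11), pos 2: l→u (+9), pos 3: a→l (+11) — repeating every 2. It's a Vigenère-style cipher with numeric key [9,11]: position i shifts by key[i mod 2].
Undoing it on berwu: b−9=s, e−11=t, r−9=i, w−11=l, u−9=l.

still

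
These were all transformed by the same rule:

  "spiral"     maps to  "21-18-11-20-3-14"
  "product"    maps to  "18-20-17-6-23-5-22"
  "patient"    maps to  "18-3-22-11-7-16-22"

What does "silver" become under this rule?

s is letter #19 and maps to 21: an offset of 2. The number is (letter's place in the alphabet, a=1) + 2.
For silver: s=19→21, i=9→11, l=12→14, v=22→24, e=5→7, r=18→20.

21-11-14-24-7-20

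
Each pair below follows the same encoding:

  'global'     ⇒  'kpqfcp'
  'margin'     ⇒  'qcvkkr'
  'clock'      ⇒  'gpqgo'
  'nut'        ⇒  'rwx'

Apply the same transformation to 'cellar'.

ggppcv

The shift depends on letter class: consonant g→k is +4, but vowel o→q is +2. Two shifts are in play — +2 for a/e/i/o/u, +4 for every other letter.
Applying it to cellar: c(cons)+4=g, e(vowel)+2=g, l(cons)+4=p, l(cons)+4=p, a(vowel)+2=c, r(cons)+4=v.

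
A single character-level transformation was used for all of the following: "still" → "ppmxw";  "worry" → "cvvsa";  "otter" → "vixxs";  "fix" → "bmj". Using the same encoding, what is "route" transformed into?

ixysv

The output letters match the input read backwards, each shifted +4: still reversed is llits. Two steps: reverse the string, then apply a Caesar shift of +4.
Applying it to route: reverse → etuor; then shift: e+4=i, t+4=x, u+4=y, o+4=s, r+4=v.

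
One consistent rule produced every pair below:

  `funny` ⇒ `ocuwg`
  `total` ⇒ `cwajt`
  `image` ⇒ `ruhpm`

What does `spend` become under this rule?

Shifts by position in funny: pos 0: f→o (+9), pos 1: u→c (+8), pos 2: n→u (+7), pos 3: n→w (+9), pos 4: y→g (+8) — repeating every 3. A repeating key of period 3 is used — shifts +9, +8, +7 over and over.
Applying it to spend: s+9=b, p+8=x, e+7=l, n+9=w, d+8=l.

bxlwl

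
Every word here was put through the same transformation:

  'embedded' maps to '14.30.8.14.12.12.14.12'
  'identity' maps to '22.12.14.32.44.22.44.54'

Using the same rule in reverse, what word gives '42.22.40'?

e(#5)→14 and m(#13)→30: differences scale by 2, so n = 2·pos + 4. Each letter becomes 2×(its alphabet position, a=1..z=26) + 4.
Reversing it on 42.22.40: 42→(42−4)÷2=19=s, 22→(22−4)÷2=9=i, 40→(40−4)÷2=18=r.

sir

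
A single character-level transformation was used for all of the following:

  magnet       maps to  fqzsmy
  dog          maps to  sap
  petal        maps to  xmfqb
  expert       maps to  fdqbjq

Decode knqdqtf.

thereby

The output letters match the input read backwards, each shifted +12: magnet reversed is tengam. The word is reversed, then every letter is shifted forward by 12.
Reversing it on knqdqtf: shift back: k−12=y, n−12=b, q−12=e, d−12=r, q−12=e, t−12=h, f−12=t → ybereht; then reverse → thereby.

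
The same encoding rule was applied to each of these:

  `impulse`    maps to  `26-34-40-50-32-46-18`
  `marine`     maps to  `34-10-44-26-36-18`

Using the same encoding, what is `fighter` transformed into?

i(#9)→26 and m(#13)→34: differences scale by 2, so n = 2·pos + 8. With a=1..z=26, the number is 2·pos + 8.
For fighter: f=6→20, i=9→26, g=7→22, h=8→24, t=20→48, e=5→18, r=18→44.

20-26-22-24-48-18-44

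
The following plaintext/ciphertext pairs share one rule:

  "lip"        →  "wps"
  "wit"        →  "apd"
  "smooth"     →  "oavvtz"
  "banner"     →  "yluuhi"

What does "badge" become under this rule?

The output letters match the input read backwards, each shifted +7: lip reversed is pil. Read the word backwards and shift each letter +7.
On badge: reverse → egdab; then shift: e+7=l, g+7=n, d+7=k, a+7=h, b+7=i.

lnkhi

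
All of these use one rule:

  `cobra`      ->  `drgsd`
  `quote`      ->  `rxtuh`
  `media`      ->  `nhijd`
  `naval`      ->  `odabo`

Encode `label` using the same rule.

mdgfo

Shifts by position in cobra: pos 0: c→d (+1), pos 1: o→r (+3), pos 2: b→g (+5), pos 3: r→s (+1), pos 4: a→d (+3) — repeating every 3. A repeating key of period 3 is used — shifts +1, +3, +5 over and over.
Applying it to label: l+1=m, a+3=d, b+5=g, e+1=f, l+3=o.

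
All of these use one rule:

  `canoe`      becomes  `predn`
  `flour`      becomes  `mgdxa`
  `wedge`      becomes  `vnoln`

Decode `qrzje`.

c(2)→p(15) and a(0)→r(17) fit y≡25x+17 (mod 26); the inverse of 25 mod 26 is 25. Each letter's alphabet position (a=0..z=25) is mapped through 25·x+17 mod 26 — an affine cipher.
Decoding qrzje: q(16)→25·(16−17)≡1=b; r(17)→25·(17−17)≡0=a; z(25)→25·(25−17)≡18=s; j(9)→25·(9−17)≡8=i; e(4)→25·(4−17)≡13=n (all mod 26).

basin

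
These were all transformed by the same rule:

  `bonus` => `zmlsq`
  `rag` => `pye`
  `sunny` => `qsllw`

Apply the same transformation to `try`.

Compare letters: b→z is +24, o→m is +24, n→l is +24 — a constant shift. It's a constant shift of +24 (ROT24).
On try: t+24=r, r+24=p, y+24=w.

rpw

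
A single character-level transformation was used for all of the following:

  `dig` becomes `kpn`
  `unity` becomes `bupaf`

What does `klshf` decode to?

delay

This is a Caesar cipher with shift 7.
Reversing it on klshf: k−7=d, l−7=e, s−7=l, h−7=a, f−7=y.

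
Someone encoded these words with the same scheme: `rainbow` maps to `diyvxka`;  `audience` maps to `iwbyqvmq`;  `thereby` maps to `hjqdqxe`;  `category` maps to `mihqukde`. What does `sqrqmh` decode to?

r(17)→d(3) and a(0)→i(8) fit y≡15x+8 (mod 26); the inverse of 15 mod 26 is 7. Each letter's alphabet position (a=0..z=25) is mapped through 15·x+8 mod 26 — an affine cipher.
Reversing it on sqrqmh: s(18)→7·(18−8)≡18=s; q(16)→7·(16−8)≡4=e; r(17)→7·(17−8)≡11=l; q(16)→7·(16−8)≡4=e; m(12)→7·(12−8)≡2=c; h(7)→7·(7−8)≡19=t (all mod 26).

select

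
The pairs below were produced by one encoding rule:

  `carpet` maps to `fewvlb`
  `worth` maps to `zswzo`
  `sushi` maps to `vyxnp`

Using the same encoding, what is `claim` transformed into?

In carpet: c→f is +3, a→e is +4, r→w is +5, p→v is +6 — the shift increases by 1 each position. Each letter shifts forward by (position + 3), i.e. 3, 4, 5, … — the shift grows by one for each successive letter.
Applying it to claim: c+3=f, l+4=p, a+5=f, i+6=o, m+7=t.

fpfot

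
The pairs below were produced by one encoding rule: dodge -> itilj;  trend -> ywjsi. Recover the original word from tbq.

owl

Every letter moves 5 places later in the alphabet, wrapping around z→a.
Reversing it on tbq: t−5=o, b−5=w, q−5=l.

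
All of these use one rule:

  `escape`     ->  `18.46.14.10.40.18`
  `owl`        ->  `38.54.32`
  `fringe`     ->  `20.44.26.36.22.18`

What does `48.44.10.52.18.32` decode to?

Each letter becomes 2×(its alphabet position, a=1..z=26) + 8.
Decoding 48.44.10.52.18.32: 48→(48−8)÷2=20=t, 44→(44−8)÷2=18=r, 10→(10−8)÷2=1=a, 52→(52−8)÷2=22=v, 18→(18−8)÷2=5=e, 32→(32−8)÷2=12=l.

travel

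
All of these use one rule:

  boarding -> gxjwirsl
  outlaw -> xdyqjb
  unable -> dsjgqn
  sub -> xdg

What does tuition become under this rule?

The shift depends on letter class: consonant b→g is +5, but vowel o→x is +9. Vowels shift forward by 9 and consonants shift forward by 5.
Applying it to tuition: t(cons)+5=y, u(vowel)+9=d, i(vowel)+9=r, t(cons)+5=y, i(vowel)+9=r, o(vowel)+9=x, n(cons)+5=s.

ydryrxs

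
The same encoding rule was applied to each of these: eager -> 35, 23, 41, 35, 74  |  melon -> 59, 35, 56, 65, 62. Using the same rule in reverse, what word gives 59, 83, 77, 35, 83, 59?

museum

e(#5)→35 and a(#1)→23: differences scale by 3, so n = 3·pos + 20. Each letter becomes 3×(its alphabet position, a=1..z=26) + 20.
Undoing it on 59, 83, 77, 35, 83, 59: 59→(59−20)÷3=13=m, 83→(83−20)÷3=21=u, 77→(77−20)÷3=19=s, 35→(35−20)÷3=5=e, 83→(83−20)÷3=21=u, 59→(59−20)÷3=13=m.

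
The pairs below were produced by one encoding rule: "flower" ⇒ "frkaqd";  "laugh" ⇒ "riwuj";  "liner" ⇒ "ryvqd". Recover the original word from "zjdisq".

f(5)→f(5) and l(11)→r(17) fit y≡15x+8 (mod 26); the inverse of 15 mod 26 is 7. Treating letters as 0–25, the rule is x ↦ 15x + 8 (mod 26).
Reversing it on zjdisq: z(25)→7·(25−8)≡15=p; j(9)→7·(9−8)≡7=h; d(3)→7·(3−8)≡17=r; i(8)→7·(8−8)≡0=a; s(18)→7·(18−8)≡18=s; q(16)→7·(16−8)≡4=e (all mod 26).

phrase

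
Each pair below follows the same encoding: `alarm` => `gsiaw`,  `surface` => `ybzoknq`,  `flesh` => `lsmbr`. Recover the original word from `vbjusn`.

public

In alarm: a→g is +6, l→s is +7, a→i is +8, r→a is +9 — the shift increases by 1 each position. Letter i (0-indexed) is shifted by i+6, so successive shifts are 6, 7, 8, ….
Decoding vbjusn: v−6=p, b−7=u, j−8=b, u−9=l, s−10=i, n−11=c.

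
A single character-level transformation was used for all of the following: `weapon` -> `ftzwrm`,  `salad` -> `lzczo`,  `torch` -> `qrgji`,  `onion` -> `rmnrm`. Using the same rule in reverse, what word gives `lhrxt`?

smoke

w(22)→f(5) and e(4)→t(19) fit y≡5x+25 (mod 26); the inverse of 5 mod 26 is 21. Treating letters as 0–25, the rule is x ↦ 5x + 25 (mod 26).
Decoding lhrxt: l(11)→21·(11−25)≡18=s; h(7)→21·(7−25)≡12=m; r(17)→21·(17−25)≡14=o; x(23)→21·(23−25)≡10=k; t(19)→21·(19−25)≡4=e (all mod 26).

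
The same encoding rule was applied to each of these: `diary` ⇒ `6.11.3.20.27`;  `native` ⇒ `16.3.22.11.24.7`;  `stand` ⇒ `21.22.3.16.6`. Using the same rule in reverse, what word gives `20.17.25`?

d is letter #4 and maps to 6: an offset of 2. Each letter is replaced by its alphabet position (a=1..z=26) + 2.
Decoding 20.17.25: 20→(20−2)÷1=18=r, 17→(17−2)÷1=15=o, 25→(25−2)÷1=23=w.

row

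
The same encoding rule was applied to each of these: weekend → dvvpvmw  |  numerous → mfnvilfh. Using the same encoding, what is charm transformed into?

This is the alphabet-reversal cipher (Atbash): a becomes z, b becomes y, etc.
For charm: c↔x, h↔s, a↔z, r↔i, m↔n.

xszin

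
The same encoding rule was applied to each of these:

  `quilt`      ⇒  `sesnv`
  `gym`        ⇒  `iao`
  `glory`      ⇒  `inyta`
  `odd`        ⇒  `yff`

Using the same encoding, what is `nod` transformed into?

pyf

The shift depends on letter class: consonant q→s is +2, but vowel u→e is +10. The rule splits by letter class: vowels +10, consonants +2.
For nod: n(cons)+2=p, o(vowel)+10=y, d(cons)+2=f.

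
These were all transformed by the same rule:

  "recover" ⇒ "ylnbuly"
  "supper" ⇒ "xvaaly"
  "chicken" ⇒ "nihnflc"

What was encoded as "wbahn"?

r(17)→y(24) and e(4)→l(11) fit y≡25x+15 (mod 26); the inverse of 25 mod 26 is 25. Treating letters as 0–25, the rule is x ↦ 25x + 15 (mod 26).
Decoding wbahn: w(22)→25·(22−15)≡19=t; b(1)→25·(1−15)≡14=o; a(0)→25·(0−15)≡15=p; h(7)→25·(7−15)≡8=i; n(13)→25·(13−15)≡2=c (all mod 26).

topic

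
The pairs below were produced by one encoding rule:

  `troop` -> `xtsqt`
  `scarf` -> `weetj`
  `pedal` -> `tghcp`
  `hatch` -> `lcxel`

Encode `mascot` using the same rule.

Shifts by position in troop: pos 0: t→x (+4), pos 1: r→t (+2), pos 2: o→s (+4), pos 3: o→q (+2) — repeating every 2. It's a Vigenère-style cipher with numeric key [4,2]: position i shifts by key[i mod 2].
For mascot: m+4=q, a+2=c, s+4=w, c+2=e, o+4=s, t+2=v.

qcwesv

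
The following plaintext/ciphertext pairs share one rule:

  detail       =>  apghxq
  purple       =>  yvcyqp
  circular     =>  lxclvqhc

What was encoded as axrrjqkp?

d(3)→a(0) and e(4)→p(15) fit y≡15x+7 (mod 26); the inverse of 15 mod 26 is 7. Each letter's alphabet position (a=0..z=25) is mapped through 15·x+7 mod 26 — an affine cipher.
Decoding axrrjqkp: a(0)→7·(0−7)≡3=d; x(23)→7·(23−7)≡8=i; r(17)→7·(17−7)≡18=s; r(17)→7·(17−7)≡18=s; j(9)→7·(9−7)≡14=o; q(16)→7·(16−7)≡11=l; k(10)→7·(10−7)≡21=v; p(15)→7·(15−7)≡4=e (all mod 26).

dissolve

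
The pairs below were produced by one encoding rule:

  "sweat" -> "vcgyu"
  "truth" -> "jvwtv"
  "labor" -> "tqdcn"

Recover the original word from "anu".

Read the word backwards and shift each letter +2.
Undoing it on anu: shift back: a−2=y, n−2=l, u−2=s → yls; then reverse → sly.

sly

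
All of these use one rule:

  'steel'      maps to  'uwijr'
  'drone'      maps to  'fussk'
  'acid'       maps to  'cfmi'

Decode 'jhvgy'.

In steel: s→u is +2, t→w is +3, e→i is +4, e→j is +5 — the shift increases by 1 each position. Letter i (0-indexed) is shifted by i+2, so successive shifts are 2, 3, 4, ….
Undoing it on jhvgy: j−2=h, h−3=e, v−4=r, g−5=b, y−6=s.

herbs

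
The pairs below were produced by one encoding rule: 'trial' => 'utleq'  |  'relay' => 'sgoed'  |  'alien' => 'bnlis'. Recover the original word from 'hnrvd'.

glory

In trial: t→u is +1, r→t is +2, i→l is +3, a→e is +4 — the shift increases by 1 each position. Each letter shifts forward by (position + 1), i.e. 1, 2, 3, … — the shift grows by one for each successive letter.
Decoding hnrvd: h−1=g, n−2=l, r−3=o, v−4=r, d−5=y.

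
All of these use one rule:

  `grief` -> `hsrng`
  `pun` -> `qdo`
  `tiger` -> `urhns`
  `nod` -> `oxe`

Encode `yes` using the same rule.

znt

Two shifts are in play — +9 for a/e/i/o/u, +1 for every other letter.
Applying it to yes: y(cons)+1=z, e(vowel)+9=n, s(cons)+1=t.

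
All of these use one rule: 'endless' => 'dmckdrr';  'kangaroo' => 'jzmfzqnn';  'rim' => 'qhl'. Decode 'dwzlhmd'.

examine

Compare letters: e→d is +25, n→m is +25, d→c is +25 — a constant shift. Every letter moves 25 places later in the alphabet, wrapping around z→a.
Undoing it on dwzlhmd: d−25=e, w−25=x, z−25=a, l−25=m, h−25=i, m−25=n, d−25=e.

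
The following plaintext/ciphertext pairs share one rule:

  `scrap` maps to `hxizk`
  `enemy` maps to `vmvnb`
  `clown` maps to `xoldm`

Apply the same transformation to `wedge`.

dvwtv

Each pair mirrors across the alphabet (s↔h, c↔x, r↔i): positions sum to 25. Letters are reflected about the middle of the alphabet (position → 25−position): Atbash.
For wedge: w↔d, e↔v, d↔w, g↔t, e↔v.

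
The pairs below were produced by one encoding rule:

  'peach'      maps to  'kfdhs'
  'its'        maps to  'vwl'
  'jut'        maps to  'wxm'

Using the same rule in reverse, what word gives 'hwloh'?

elite

The output letters match the input read backwards, each shifted +3: peach reversed is hcaep. Read the word backwards and shift each letter +3.
Reversing it on hwloh: shift back: h−3=e, w−3=t, l−3=i, o−3=l, h−3=e → etile; then reverse → elite.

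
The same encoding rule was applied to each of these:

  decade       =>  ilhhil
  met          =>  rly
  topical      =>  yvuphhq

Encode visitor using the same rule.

apxpyvw

The shift depends on letter class: consonant d→i is +5, but vowel e→l is +7. Vowels shift forward by 7 and consonants shift forward by 5.
On visitor: v(cons)+5=a, i(vowel)+7=p, s(cons)+5=x, i(vowel)+7=p, t(cons)+5=y, o(vowel)+7=v, r(cons)+5=w.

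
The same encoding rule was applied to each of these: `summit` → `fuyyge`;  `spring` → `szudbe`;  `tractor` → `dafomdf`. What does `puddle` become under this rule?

qxppgb

The output letters match the input read backwards, each shifted +12: summit reversed is timmus. The word is reversed, then every letter is shifted forward by 12.
On puddle: reverse → elddup; then shift: e+12=q, l+12=x, d+12=p, d+12=p, u+12=g, p+12=b.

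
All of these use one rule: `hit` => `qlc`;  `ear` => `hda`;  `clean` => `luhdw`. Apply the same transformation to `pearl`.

The shift depends on letter class: consonant h→q is +9, but vowel i→l is +3. Vowels shift forward by 3 and consonants shift forward by 9.
On pearl: p(cons)+9=y, e(vowel)+3=h, a(vowel)+3=d, r(cons)+9=a, l(cons)+9=u.

yhdau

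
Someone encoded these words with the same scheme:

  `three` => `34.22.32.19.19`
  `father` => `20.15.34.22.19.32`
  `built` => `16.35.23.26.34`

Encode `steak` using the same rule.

33.34.19.15.25

t is letter #20 and maps to 34: an offset of 14. The number is (letter's place in the alphabet, a=1) + 14.
On steak: s=19→33, t=20→34, e=5→19, a=1→15, k=11→25.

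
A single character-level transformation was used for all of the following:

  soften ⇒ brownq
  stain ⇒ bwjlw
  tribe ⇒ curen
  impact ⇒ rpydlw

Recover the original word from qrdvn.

house

Shifts by position in soften: pos 0: s→b (+9), pos 1: o→r (+3), pos 2: f→o (+9), pos 3: t→w (+3) — repeating every 2. A repeating key of period 2 is used — shifts +9, +3 over and over.
Reversing it on qrdvn: q−9=h, r−3=o, d−9=u, v−3=s, n−9=e.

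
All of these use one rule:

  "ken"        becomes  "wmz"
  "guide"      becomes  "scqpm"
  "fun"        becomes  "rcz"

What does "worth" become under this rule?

iwdft

Vowels shift forward by 8 and consonants shift forward by 12.
On worth: w(cons)+12=i, o(vowel)+8=w, r(cons)+12=d, t(cons)+12=f, h(cons)+12=t.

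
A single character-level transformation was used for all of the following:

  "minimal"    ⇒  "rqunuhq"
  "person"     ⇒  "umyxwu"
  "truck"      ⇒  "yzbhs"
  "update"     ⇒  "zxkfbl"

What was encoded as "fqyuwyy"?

airport

Shifts by position in minimal: pos 0: m→r (+5), pos 1: i→q (+8), pos 2: n→u (+7), pos 3: i→n (+5), pos 4: m→u (+8), pos 5: a→h (+7) — repeating every 3. The shifts repeat in a cycle of length 3: positions 0,1,… shift by +5, +8, +7, then the pattern repeats.
Reversing it on fqyuwyy: f−5=a, q−8=i, y−7=r, u−5=p, w−8=o, y−7=r, y−5=t.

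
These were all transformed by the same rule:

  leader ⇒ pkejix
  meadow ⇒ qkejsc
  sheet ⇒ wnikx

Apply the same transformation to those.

Shifts by position in leader: pos 0: l→p (+4), pos 1: e→k (+6), pos 2: a→e (+4), pos 3: d→j (+6) — repeating every 2. A repeating key of period 2 is used — shifts +4, +6 over and over.
Applying it to those: t+4=x, h+6=n, o+4=s, s+6=y, e+4=i.

xnsyi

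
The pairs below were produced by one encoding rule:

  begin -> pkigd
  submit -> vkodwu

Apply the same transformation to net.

Two steps: reverse the string, then apply a Caesar shift of +2.
Applying it to net: reverse → ten; then shift: t+2=v, e+2=g, n+2=p.

vgp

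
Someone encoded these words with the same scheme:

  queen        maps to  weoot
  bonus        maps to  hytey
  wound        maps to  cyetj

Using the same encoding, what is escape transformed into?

oyikvo

The shift depends on letter class: consonant q→w is +6, but vowel u→e is +10. Two shifts are in play — +10 for a/e/i/o/u, +6 for every other letter.
On escape: e(vowel)+10=o, s(cons)+6=y, c(cons)+6=i, a(vowel)+10=k, p(cons)+6=v, e(vowel)+10=o.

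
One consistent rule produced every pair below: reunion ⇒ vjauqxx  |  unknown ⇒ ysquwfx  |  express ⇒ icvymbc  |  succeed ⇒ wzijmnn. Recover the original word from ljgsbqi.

healthy

In reunion: r→v is +4, e→j is +5, u→a is +6, n→u is +7 — the shift increases by 1 each position. Each letter shifts forward by (position + 4), i.e. 4, 5, 6, … — the shift grows by one for each successive letter.
Reversing it on ljgsbqi: l−4=h, j−5=e, g−6=a, s−7=l, b−8=t, q−9=h, i−10=y.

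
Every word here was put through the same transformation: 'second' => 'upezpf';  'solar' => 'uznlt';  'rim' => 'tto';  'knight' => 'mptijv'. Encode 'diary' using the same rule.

The shift depends on letter class: consonant s→u is +2, but vowel e→p is +11. Vowels shift forward by 11 and consonants shift forward by 2.
Applying it to diary: d(cons)+2=f, i(vowel)+11=t, a(vowel)+11=l, r(cons)+2=t, y(cons)+2=a.

ftlta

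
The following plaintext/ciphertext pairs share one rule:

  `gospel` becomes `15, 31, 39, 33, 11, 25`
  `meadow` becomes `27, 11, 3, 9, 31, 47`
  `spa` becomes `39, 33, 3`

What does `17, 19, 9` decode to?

g(#7)→15 and o(#15)→31: differences scale by 2, so n = 2·pos + 1. The formula is n = 2×(alphabet index, a=1) + 1.
Decoding 17, 19, 9: 17→(17−1)÷2=8=h, 19→(19−1)÷2=9=i, 9→(9−1)÷2=4=d.

hid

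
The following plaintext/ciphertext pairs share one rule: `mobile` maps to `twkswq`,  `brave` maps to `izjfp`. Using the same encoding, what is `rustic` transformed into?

Each letter shifts forward by (position + 7), i.e. 7, 8, 9, … — the shift grows by one for each successive letter.
On rustic: r+7=y, u+8=c, s+9=b, t+10=d, i+11=t, c+12=o.

ycbdto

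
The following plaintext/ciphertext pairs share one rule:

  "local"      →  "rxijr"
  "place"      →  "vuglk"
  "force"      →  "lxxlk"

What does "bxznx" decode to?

Shifts by position in local: pos 0: l→r (+6), pos 1: o→x (+9), pos 2: c→i (+6), pos 3: a→j (+9) — repeating every 2. It's a Vigenère-style cipher with numeric key [6,9]: position i shifts by key[i mod 2].
Reversing it on bxznx: b−6=v, x−9=o, z−6=t, n−9=e, x−6=r.

voter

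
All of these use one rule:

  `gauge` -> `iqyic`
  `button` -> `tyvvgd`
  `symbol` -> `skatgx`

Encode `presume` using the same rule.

jpcsyac

g(6)→i(8) and a(0)→q(16) fit y≡3x+16 (mod 26); the inverse of 3 mod 26 is 9. This is an affine cipher: with a=0,…,z=25, each position x becomes (3x+16) mod 26.
For presume: p(15)→3·15+16≡9=j; r(17)→3·17+16≡15=p; e(4)→3·4+16≡2=c; s(18)→3·18+16≡18=s; u(20)→3·20+16≡24=y; m(12)→3·12+16≡0=a; e(4)→3·4+16≡2=c (all mod 26).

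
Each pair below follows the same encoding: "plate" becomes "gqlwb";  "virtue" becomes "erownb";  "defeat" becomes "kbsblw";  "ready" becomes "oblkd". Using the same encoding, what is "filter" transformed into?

p(15)→g(6) and l(11)→q(16) fit y≡17x+11 (mod 26); the inverse of 17 mod 26 is 23. This is an affine cipher: with a=0,…,z=25, each position x becomes (17x+11) mod 26.
For filter: f(5)→17·5+11≡18=s; i(8)→17·8+11≡17=r; l(11)→17·11+11≡16=q; t(19)→17·19+11≡22=w; e(4)→17·4+11≡1=b; r(17)→17·17+11≡14=o (all mod 26).

srqwbo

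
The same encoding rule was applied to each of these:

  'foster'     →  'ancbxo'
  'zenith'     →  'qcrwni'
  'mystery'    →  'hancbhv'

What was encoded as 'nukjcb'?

Two steps: reverse the string, then apply a Caesar shift of +9.
Undoing it on nukjcb: shift back: n−9=e, u−9=l, k−9=b, j−9=a, c−9=t, b−9=s → elbats; then reverse → stable.

stable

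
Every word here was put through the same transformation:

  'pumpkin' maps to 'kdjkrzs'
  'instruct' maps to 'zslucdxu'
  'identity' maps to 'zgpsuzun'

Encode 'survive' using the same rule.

ldcmzmp

This is an affine cipher: with a=0,…,z=25, each position x becomes (9x+5) mod 26.
For survive: s(18)→9·18+5≡11=l; u(20)→9·20+5≡3=d; r(17)→9·17+5≡2=c; v(21)→9·21+5≡12=m; i(8)→9·8+5≡25=z; v(21)→9·21+5≡12=m; e(4)→9·4+5≡15=p (all mod 26).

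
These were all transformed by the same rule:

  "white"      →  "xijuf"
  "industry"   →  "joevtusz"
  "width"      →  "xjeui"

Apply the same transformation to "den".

efo

Each letter is shifted forward by 1 in the alphabet (a Caesar shift of +1).
For den: d+1=e, e+1=f, n+1=o.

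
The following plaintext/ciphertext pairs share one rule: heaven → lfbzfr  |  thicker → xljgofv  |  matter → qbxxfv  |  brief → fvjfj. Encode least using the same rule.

The shift depends on letter class: consonant h→l is +4, but vowel e→f is +1. Vowels shift forward by 1 and consonants shift forward by 4.
Applying it to least: l(cons)+4=p, e(vowel)+1=f, a(vowel)+1=b, s(cons)+4=w, t(cons)+4=x.

pfbwx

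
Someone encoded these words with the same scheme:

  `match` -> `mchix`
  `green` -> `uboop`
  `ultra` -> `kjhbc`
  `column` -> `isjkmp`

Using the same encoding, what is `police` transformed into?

Treating letters as 0–25, the rule is x ↦ 3x + 2 (mod 26).
On police: p(15)→3·15+2≡21=v; o(14)→3·14+2≡18=s; l(11)→3·11+2≡9=j; i(8)→3·8+2≡0=a; c(2)→3·2+2≡8=i; e(4)→3·4+2≡14=o (all mod 26).

vsjaio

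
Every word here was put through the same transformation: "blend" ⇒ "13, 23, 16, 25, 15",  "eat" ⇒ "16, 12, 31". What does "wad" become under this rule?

b is letter #2 and maps to 13: an offset of 11. Letters become their 1-based position plus 11 (so a→12, b→13, …).
For wad: w=23→34, a=1→12, d=4→15.

34, 12, 15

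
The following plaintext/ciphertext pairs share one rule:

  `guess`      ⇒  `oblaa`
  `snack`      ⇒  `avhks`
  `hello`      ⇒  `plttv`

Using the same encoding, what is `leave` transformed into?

tlhdl

The shift depends on letter class: consonant g→o is +8, but vowel u→b is +7. The rule splits by letter class: vowels +7, consonants +8.
For leave: l(cons)+8=t, e(vowel)+7=l, a(vowel)+7=h, v(cons)+8=d, e(vowel)+7=l.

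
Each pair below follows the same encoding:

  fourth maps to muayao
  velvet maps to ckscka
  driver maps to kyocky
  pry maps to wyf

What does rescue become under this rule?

The shift depends on letter class: consonant f→m is +7, but vowel o→u is +6. Two shifts are in play — +6 for a/e/i/o/u, +7 for every other letter.
Applying it to rescue: r(cons)+7=y, e(vowel)+6=k, s(cons)+7=z, c(cons)+7=j, u(vowel)+6=a, e(vowel)+6=k.

ykzjak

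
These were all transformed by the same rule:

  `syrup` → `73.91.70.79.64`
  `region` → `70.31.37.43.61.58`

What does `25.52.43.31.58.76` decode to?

client

s(#19)→73 and y(#25)→91: differences scale by 3, so n = 3·pos + 16. The formula is n = 3×(alphabet index, a=1) + 16.
Reversing it on 25.52.43.31.58.76: 25→(25−16)÷3=3=c, 52→(52−16)÷3=12=l, 43→(43−16)÷3=9=i, 31→(31−16)÷3=5=e, 58→(58−16)÷3=14=n, 76→(76−16)÷3=20=t.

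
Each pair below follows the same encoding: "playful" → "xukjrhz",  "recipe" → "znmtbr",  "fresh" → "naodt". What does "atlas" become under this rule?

icvle

Each letter shifts forward by (position + 8), i.e. 8, 9, 10, … — the shift grows by one for each successive letter.
On atlas: a+8=i, t+9=c, l+10=v, a+11=l, s+12=e.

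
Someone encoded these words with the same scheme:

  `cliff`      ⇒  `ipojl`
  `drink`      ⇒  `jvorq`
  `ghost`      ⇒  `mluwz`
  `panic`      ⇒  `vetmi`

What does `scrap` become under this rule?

Shifts by position in cliff: pos 0: c→i (+6), pos 1: l→p (+4), pos 2: i→o (+6), pos 3: f→j (+4) — repeating every 2. A repeating key of period 2 is used — shifts +6, +4 over and over.
On scrap: s+6=y, c+4=g, r+6=x, a+4=e, p+6=v.

ygxev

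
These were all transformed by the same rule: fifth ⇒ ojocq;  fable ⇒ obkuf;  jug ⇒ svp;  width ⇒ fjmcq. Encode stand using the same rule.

The shift depends on letter class: consonant f→o is +9, but vowel i→j is +1. The rule splits by letter class: vowels +1, consonants +9.
Applying it to stand: s(cons)+9=b, t(cons)+9=c, a(vowel)+1=b, n(cons)+9=w, d(cons)+9=m.

bcbwm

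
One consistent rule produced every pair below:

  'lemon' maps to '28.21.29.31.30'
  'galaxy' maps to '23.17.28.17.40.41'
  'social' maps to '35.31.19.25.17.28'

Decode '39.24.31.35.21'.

whose

l is letter #12 and maps to 28: an offset of 16. The number is (letter's place in the alphabet, a=1) + 16.
Decoding 39.24.31.35.21: 39→(39−16)÷1=23=w, 24→(24−16)÷1=8=h, 31→(31−16)÷1=15=o, 35→(35−16)÷1=19=s, 21→(21−16)÷1=5=e.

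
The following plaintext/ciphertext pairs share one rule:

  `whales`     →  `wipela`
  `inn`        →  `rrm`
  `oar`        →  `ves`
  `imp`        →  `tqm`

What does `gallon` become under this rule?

rsppek

Two steps: reverse the string, then apply a Caesar shift of +4.
Applying it to gallon: reverse → nollag; then shift: n+4=r, o+4=s, l+4=p, l+4=p, a+4=e, g+4=k.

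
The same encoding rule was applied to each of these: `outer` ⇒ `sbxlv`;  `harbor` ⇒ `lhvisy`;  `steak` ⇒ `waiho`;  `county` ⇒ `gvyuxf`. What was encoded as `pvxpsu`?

lotion

Shifts by position in outer: pos 0: o→s (+4), pos 1: u→b (+7), pos 2: t→x (+4), pos 3: e→l (+7) — repeating every 2. A repeating key of period 2 is used — shifts +4, +7 over and over.
Reversing it on pvxpsu: p−4=l, v−7=o, x−4=t, p−7=i, s−4=o, u−7=n.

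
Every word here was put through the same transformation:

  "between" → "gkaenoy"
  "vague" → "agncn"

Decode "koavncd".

Each letter shifts forward by (position + 5), i.e. 5, 6, 7, … — the shift grows by one for each successive letter.
Reversing it on koavncd: k−5=f, o−6=i, a−7=t, v−8=n, n−9=e, c−10=s, d−11=s.

fitness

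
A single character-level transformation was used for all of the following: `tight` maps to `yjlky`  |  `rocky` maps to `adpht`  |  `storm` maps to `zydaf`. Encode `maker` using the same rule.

t(19)→y(24) and i(8)→j(9) fit y≡25x+17 (mod 26); the inverse of 25 mod 26 is 25. Each letter's alphabet position (a=0..z=25) is mapped through 25·x+17 mod 26 — an affine cipher.
Applying it to maker: m(12)→25·12+17≡5=f; a(0)→25·0+17≡17=r; k(10)→25·10+17≡7=h; e(4)→25·4+17≡13=n; r(17)→25·17+17≡0=a (all mod 26).

frhna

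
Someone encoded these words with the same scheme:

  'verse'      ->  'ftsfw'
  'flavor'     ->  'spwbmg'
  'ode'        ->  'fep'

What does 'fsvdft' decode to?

The output letters match the input read backwards, each shifted +1: verse reversed is esrev. Read the word backwards and shift each letter +1.
Undoing it on fsvdft: shift back: f−1=e, s−1=r, v−1=u, d−1=c, f−1=e, t−1=s → eruces; then reverse → secure.

secure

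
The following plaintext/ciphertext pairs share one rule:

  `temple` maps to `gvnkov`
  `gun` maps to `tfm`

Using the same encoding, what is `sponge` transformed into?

Each pair mirrors across the alphabet (t↔g, e↔v, m↔n): positions sum to 25. Each letter is replaced by its mirror in the alphabet: a↔z, b↔y, c↔x, and so on (the Atbash cipher).
For sponge: s↔h, p↔k, o↔l, n↔m, g↔t, e↔v.

hklmtv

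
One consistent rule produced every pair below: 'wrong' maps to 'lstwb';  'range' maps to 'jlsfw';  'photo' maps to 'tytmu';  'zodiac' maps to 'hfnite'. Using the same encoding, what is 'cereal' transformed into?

The output letters match the input read backwards, each shifted +5: wrong reversed is gnorw. Read the word backwards and shift each letter +5.
For cereal: reverse → laerec; then shift: l+5=q, a+5=f, e+5=j, r+5=w, e+5=j, c+5=h.

qfjwjh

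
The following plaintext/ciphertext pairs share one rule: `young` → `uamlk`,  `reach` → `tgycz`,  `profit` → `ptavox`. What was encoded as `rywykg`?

y(24)→u(20) and o(14)→a(0) fit y≡15x+24 (mod 26); the inverse of 15 mod 26 is 7. Each letter's alphabet position (a=0..z=25) is mapped through 15·x+24 mod 26 — an affine cipher.
Decoding rywykg: r(17)→7·(17−24)≡3=d; y(24)→7·(24−24)≡0=a; w(22)→7·(22−24)≡12=m; y(24)→7·(24−24)≡0=a; k(10)→7·(10−24)≡6=g; g(6)→7·(6−24)≡4=e (all mod 26).

damage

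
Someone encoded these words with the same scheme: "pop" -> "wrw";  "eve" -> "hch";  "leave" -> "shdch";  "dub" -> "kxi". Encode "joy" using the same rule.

The shift depends on letter class: consonant p→w is +7, but vowel o→r is +3. The rule splits by letter class: vowels +3, consonants +7.
Applying it to joy: j(cons)+7=q, o(vowel)+3=r, y(cons)+7=f.

qrf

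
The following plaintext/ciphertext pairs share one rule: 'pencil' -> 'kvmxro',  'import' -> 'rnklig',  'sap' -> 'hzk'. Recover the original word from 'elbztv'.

voyage

Letters are reflected about the middle of the alphabet (position → 25−position): Atbash.
Undoing it on elbztv: e↔v, l↔o, b↔y, z↔a, t↔g, v↔e.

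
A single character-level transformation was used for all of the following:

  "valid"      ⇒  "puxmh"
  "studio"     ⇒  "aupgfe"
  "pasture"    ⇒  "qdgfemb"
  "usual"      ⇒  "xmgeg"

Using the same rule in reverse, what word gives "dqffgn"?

butter

The output letters match the input read backwards, each shifted +12: valid reversed is dilav. Read the word backwards and shift each letter +12.
Decoding dqffgn: shift back: d−12=r, q−12=e, f−12=t, f−12=t, g−12=u, n−12=b → rettub; then reverse → butter.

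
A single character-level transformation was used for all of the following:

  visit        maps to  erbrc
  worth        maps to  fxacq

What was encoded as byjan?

spare

Compare letters: v→e is +9, i→r is +9, s→b is +9 — a constant shift. Every letter moves 9 places later in the alphabet, wrapping around z→a.
Reversing it on byjan: b−9=s, y−9=p, j−9=a, a−9=r, n−9=e.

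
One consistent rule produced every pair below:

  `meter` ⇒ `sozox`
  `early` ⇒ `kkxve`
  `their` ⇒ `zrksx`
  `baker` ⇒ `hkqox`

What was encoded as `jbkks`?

dream

Shifts by position in meter: pos 0: m→s (+6), pos 1: e→o (+10), pos 2: t→z (+6), pos 3: e→o (+10) — repeating every 2. A repeating key of period 2 is used — shifts +6, +10 over and over.
Reversing it on jbkks: j−6=d, b−10=r, k−6=e, k−10=a, s−6=m.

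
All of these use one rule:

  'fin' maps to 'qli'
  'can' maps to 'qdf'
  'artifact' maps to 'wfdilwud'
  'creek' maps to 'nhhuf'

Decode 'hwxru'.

route

The output letters match the input read backwards, each shifted +3: fin reversed is nif. Read the word backwards and shift each letter +3.
Undoing it on hwxru: shift back: h−3=e, w−3=t, x−3=u, r−3=o, u−3=r → etuor; then reverse → route.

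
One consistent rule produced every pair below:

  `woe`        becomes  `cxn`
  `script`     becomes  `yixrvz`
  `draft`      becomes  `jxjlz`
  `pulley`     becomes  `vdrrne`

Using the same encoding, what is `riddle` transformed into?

xrjjrn

The shift depends on letter class: consonant w→c is +6, but vowel o→x is +9. Vowels shift forward by 9 and consonants shift forward by 6.
On riddle: r(cons)+6=x, i(vowel)+9=r, d(cons)+6=j, d(cons)+6=j, l(cons)+6=r, e(vowel)+9=n.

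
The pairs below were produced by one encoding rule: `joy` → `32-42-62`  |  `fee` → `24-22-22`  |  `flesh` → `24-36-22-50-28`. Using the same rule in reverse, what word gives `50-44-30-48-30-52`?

j(#10)→32 and o(#15)→42: differences scale by 2, so n = 2·pos + 12. The formula is n = 2×(alphabet index, a=1) + 12.
Undoing it on 50-44-30-48-30-52: 50→(50−12)÷2=19=s, 44→(44−12)÷2=16=p, 30→(30−12)÷2=9=i, 48→(48−12)÷2=18=r, 30→(30−12)÷2=9=i, 52→(52−12)÷2=20=t.

spirit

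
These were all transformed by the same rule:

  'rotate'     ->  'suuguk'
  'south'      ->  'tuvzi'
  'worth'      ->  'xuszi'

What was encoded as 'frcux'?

Shifts by position in rotate: pos 0: r→s (+1), pos 1: o→u (+6), pos 2: t→u (+1), pos 3: a→g (+6) — repeating every 2. A repeating key of period 2 is used — shifts +1, +6 over and over.
Decoding frcux: f−1=e, r−6=l, c−1=b, u−6=o, x−1=w.

elbow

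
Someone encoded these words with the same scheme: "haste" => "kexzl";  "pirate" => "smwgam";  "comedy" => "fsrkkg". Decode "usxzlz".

Each letter shifts forward by (position + 3), i.e. 3, 4, 5, … — the shift grows by one for each successive letter.
Reversing it on usxzlz: u−3=r, s−4=o, x−5=s, z−6=t, l−7=e, z−8=r.

roster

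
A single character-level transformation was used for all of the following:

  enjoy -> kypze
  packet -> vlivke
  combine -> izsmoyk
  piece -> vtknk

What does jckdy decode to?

Shifts by position in enjoy: pos 0: e→k (+6), pos 1: n→y (+11), pos 2: j→p (+6), pos 3: o→z (+11) — repeating every 2. The shifts repeat in a cycle of length 2: positions 0,1,… shift by +6, +11, then the pattern repeats.
Reversing it on jckdy: j−6=d, c−11=r, k−6=e, d−11=s, y−6=s.

dress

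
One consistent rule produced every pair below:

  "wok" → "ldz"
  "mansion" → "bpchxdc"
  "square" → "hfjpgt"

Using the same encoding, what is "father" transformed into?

upiwtg

Compare letters: w→l is +15, o→d is +15, k→z is +15 — a constant shift. This is a Caesar cipher with shift 15.
For father: f+15=u, a+15=p, t+15=i, h+15=w, e+15=t, r+15=g.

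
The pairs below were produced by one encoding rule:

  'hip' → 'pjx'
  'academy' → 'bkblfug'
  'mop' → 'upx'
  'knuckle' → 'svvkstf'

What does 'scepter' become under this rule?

akfxbfz

The shift depends on letter class: consonant h→p is +8, but vowel i→j is +1. Vowels shift forward by 1 and consonants shift forward by 8.
For scepter: s(cons)+8=a, c(cons)+8=k, e(vowel)+1=f, p(cons)+8=x, t(cons)+8=b, e(vowel)+1=f, r(cons)+8=z.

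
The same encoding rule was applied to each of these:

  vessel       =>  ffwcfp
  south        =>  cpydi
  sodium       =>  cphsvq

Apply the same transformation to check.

Shifts by position in vessel: pos 0: v→f (+10), pos 1: e→f (+1), pos 2: s→w (+4), pos 3: s→c (+10), pos 4: e→f (+1), pos 5: l→p (+4) — repeating every 3. The shifts repeat in a cycle of length 3: positions 0,1,… shift by +10, +1, +4, then the pattern repeats.
On check: c+10=m, h+1=i, e+4=i, c+10=m, k+1=l.

miiml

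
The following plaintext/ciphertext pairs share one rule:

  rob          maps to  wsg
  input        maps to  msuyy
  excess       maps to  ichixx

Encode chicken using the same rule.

hmmhpis

Vowels shift forward by 4 and consonants shift forward by 5.
For chicken: c(cons)+5=h, h(cons)+5=m, i(vowel)+4=m, c(cons)+5=h, k(cons)+5=p, e(vowel)+4=i, n(cons)+5=s.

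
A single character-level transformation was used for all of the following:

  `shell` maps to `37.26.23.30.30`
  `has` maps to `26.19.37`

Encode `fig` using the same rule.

Each letter is replaced by its alphabet position (a=1..z=26) + 18.
For fig: f=6→24, i=9→27, g=7→25.

24.27.25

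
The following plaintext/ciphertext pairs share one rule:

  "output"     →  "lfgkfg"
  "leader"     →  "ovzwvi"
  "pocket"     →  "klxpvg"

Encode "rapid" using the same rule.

izkrw

This is the alphabet-reversal cipher (Atbash): a becomes z, b becomes y, etc.
For rapid: r↔i, a↔z, p↔k, i↔r, d↔w.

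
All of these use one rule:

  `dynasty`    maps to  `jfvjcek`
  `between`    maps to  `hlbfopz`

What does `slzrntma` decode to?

In dynasty: d→j is +6, y→f is +7, n→v is +8, a→j is +9 — the shift increases by 1 each position. Letter i (0-indexed) is shifted by i+6, so successive shifts are 6, 7, 8, ….
Decoding slzrntma: s−6=m, l−7=e, z−8=r, r−9=i, n−10=d, t−11=i, m−12=a, a−13=n.

meridian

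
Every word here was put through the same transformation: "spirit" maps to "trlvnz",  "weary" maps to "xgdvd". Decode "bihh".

aged

Letter i (0-indexed) is shifted by i+1, so successive shifts are 1, 2, 3, ….
Undoing it on bihh: b−1=a, i−2=g, h−3=e, h−4=d.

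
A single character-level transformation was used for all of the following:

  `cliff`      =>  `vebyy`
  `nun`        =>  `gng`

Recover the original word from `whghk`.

Compare letters: c→v is +19, l→e is +19, i→b is +19 — a constant shift. Each letter is shifted forward by 19 in the alphabet (a Caesar shift of +19).
Reversing it on whghk: w−19=d, h−19=o, g−19=n, h−19=o, k−19=r.

donor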